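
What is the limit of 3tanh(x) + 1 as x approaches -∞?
Evaluate the dominant behaviour as x → -∞; each term tends to a finite value or vanishes.
Limit = -2.

Final answer: -2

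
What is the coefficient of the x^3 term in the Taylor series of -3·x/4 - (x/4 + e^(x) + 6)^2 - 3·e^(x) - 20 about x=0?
Expand to order 3: -3·x/4 - (x/4 + e^(x) + 6)^2 - 3·e^(x) - 20 = -49·x^3/12 - 161·x^2/16 - 85·x/4 - 72 + O(x^4).
The coefficient of x^3 is -49/12.

Final answer: -49/12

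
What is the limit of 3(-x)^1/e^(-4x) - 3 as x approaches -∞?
The quotient is an ∞/∞ indeterminate form as x → -∞.
Compare growth rates of the dominant terms (exponentials ≫ polynomials ≫ logarithms), or apply L'Hôpital's rule; the quotient → 0.
Adding the constant: 0 - 3 = -3. Limit = -3.

Final answer: -3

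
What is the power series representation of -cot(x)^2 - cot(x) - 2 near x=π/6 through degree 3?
-5 - √(3) + (4 + 8·√(3))·(x - π/6) + (-40 - 4·√(3))·(x - π/6)^2 + (40/3 + 176·√(3)/3)·(x - π/6)^3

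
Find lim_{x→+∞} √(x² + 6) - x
This is an ∞ − ∞ indeterminate form.
Multiply and divide by the conjugate √(x²+6) + x; the x² terms cancel, leaving 6/(√(x²+6)+x) → 0.
Limit = 0.

Final answer: 0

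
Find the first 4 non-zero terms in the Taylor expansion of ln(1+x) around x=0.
-x^4/4 + x^3/3 - x^2/2 + x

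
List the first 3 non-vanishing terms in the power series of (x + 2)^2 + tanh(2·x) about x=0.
x^2 + 6·x + 4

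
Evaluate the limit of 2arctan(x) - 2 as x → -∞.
Evaluate the dominant behaviour as x → -∞; each term tends to a finite value or vanishes.
Limit = -π - 2.

Final answer: -π - 2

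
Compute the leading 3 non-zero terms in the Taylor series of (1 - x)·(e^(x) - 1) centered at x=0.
-x^3/3 - x^2/2 + x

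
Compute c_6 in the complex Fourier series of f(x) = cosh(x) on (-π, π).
Compute the real Fourier coefficients first: a_6 = 2·sinh(π)/(37·π), b_6 = 0.
Then c_6 = (a_6 − i·b_6)/2 = sinh(π)/(37·π).

Final answer: sinh(π)/(37·π)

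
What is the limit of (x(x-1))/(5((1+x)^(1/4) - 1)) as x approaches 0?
Both numerator and denominator → 0 as x → 0; this is a 0/0 indeterminate form.
Expand each to leading order near x = 0: numerator ~ -x, denominator ~ 5·x/4.
The limit of the ratio is -4/5.

Final answer: -4/5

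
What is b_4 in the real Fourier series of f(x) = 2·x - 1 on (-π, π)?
b_4 = (1/π) ∫_{-π}^{π} f(x)·sin(4x) dx.
Evaluate the integral (use parity and integration by parts as needed): b_4 = -1.

Final answer: -1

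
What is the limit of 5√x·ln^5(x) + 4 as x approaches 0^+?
The product is a 0·∞ indeterminate form at x → 0⁺.
Rewrite the product as 5·ln^5(x) / x^(-1/2) and apply L'Hôpital, or use the standard hierarchy x^(-1/2) ≫ |ln x|^5 as x → 0⁺.
The indeterminate product → 0, so the limit = 4.

Final answer: 4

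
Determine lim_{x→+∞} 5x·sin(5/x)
As x → +∞: let u = 5/x → 0⁺; then 5·x·sin(5/x) = 5·5·sin(u)/u → 5·5·1 = 25.
Limit = 25.

Final answer: 25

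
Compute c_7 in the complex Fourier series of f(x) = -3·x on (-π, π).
Compute the real Fourier coefficients first: a_7 = 0, b_7 = -6/7.
Then c_7 = (a_7 − i·b_7)/2 = 3·i/7.

Final answer: 3·i/7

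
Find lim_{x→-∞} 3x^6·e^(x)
This is a 0·∞ indeterminate form at x → -∞.
Rewrite the product as 3x^6 / e^(-x) (an ∞/∞ form) and apply L'Hôpital, or use the standard hierarchy e^(|x|) ≫ |x^6| as x → -∞.
The indeterminate product → 0, so the limit = 0.

Final answer: 0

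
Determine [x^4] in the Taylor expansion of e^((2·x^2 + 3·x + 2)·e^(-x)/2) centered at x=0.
Expand to order 4: e^((2·x^2 + 3·x + 2)·e^(-x)/2) = 11·e·x^4/128 - 19·e·x^3/48 + e·x^2/8 + e·x/2 + e + O(x^5).
The coefficient of x^4 is 11·e/128.

Final answer: 11·e/128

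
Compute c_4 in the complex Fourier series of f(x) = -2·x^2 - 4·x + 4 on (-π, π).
Compute the real Fourier coefficients first: a_4 = -1/2, b_4 = 2.
Then c_4 = (a_4 − i·b_4)/2 = -1/4 - i.

Final answer: -1/4 - i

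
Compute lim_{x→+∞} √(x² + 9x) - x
This is an ∞ − ∞ indeterminate form.
Multiply and divide by the conjugate √(x²+9x) + x; the x² terms cancel, leaving (9x)/(√(x²+9x)+x) → 9/2.
Limit = 9/2.

Final answer: 9/2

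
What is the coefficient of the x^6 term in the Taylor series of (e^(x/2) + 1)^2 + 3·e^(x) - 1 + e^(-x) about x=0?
Expand to order 6: (e^(x/2) + 1)^2 + 3·e^(x) - 1 + e^(-x) = 161·x^6/23040 + 49·x^5/1920 + 41·x^4/192 + 13·x^3/24 + 11·x^2/4 + 4·x + 7 + O(x^7).
The coefficient of x^6 is 161/23040.

Final answer: 161/23040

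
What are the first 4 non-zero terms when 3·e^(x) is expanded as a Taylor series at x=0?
x^3/2 + 3·x^2/2 + 3·x + 3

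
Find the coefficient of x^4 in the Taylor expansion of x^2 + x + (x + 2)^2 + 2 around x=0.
Expand to order 4: x^2 + x + (x + 2)^2 + 2 = 2·x^2 + 5·x + 6 + O(x^5).
The coefficient of x^4 is 0.

Final answer: 0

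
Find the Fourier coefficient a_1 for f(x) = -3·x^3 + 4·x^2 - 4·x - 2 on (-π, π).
a_1 = (1/π) ∫_{-π}^{π} f(x)·cos(1x) dx.
Evaluate the integral (use parity and integration by parts as needed): a_1 = -16.

Final answer: -16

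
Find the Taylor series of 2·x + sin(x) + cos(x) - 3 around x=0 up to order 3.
-x^3/6 - x^2/2 + 3·x - 2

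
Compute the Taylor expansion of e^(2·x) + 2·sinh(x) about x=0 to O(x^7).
4·x^6/45 + 17·x^5/60 + 2·x^4/3 + 5·x^3/3 + 2·x^2 + 4·x + 1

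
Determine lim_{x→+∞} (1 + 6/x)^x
As x → +∞: this is the defining limit (1 + 6/x)^x → e^6.
Limit = e^(6).

Final answer: e^(6)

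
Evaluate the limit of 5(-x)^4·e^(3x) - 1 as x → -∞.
The product is a 0·∞ indeterminate form at x → -∞.
Rewrite the product as 5(-x)^4 / e^(-3x) (an ∞/∞ form) and apply L'Hôpital, or use the standard hierarchy e^(3|x|) ≫ |(-x)^4| as x → -∞.
The indeterminate product → 0, so the limit = -1.

Final answer: -1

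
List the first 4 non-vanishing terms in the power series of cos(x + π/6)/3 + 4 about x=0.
x^3/36 - √(3)·x^2/12 - x/6 + √(3)/6 + 4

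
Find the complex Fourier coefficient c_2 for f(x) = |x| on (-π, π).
Compute the real Fourier coefficients first: a_2 = 0, b_2 = 0.
Then c_2 = (a_2 − i·b_2)/2 = 0.

Final answer: 0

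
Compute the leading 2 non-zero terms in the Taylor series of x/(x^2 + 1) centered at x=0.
-x^3 + x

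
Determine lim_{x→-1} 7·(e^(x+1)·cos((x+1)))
Direct substitution at x = -1 gives 7.

Final answer: 7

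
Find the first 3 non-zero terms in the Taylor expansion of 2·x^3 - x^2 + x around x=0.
2·x^3 - x^2 + x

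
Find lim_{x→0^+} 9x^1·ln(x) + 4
The product is a 0·∞ indeterminate form at x → 0⁺.
Rewrite the product as 9·ln(x) / x^(-1) and apply L'Hôpital, or use the standard hierarchy x^(-1) ≫ |ln x| as x → 0⁺.
The indeterminate product → 0, so the limit = 4.

Final answer: 4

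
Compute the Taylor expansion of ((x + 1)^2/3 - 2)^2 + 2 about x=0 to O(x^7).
x^4/9 + 4·x^3/9 - 2·x^2/3 - 20·x/9 + 43/9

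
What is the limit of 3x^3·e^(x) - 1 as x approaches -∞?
The product is a 0·∞ indeterminate form at x → -∞.
Rewrite the product as 3x^3 / e^(-x) (an ∞/∞ form) and apply L'Hôpital, or use the standard hierarchy e^(|x|) ≫ |x^3| as x → -∞.
The indeterminate product → 0, so the limit = -1.

Final answer: -1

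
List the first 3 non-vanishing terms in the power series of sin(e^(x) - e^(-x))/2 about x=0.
-23·x^5/120 - x^3/2 + x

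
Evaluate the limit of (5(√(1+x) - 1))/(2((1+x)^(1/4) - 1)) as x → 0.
Both numerator and denominator → 0 as x → 0; this is a 0/0 indeterminate form.
Expand each to leading order near x = 0: numerator ~ 5·x/2, denominator ~ x/2.
The limit of the ratio is 5.

Final answer: 5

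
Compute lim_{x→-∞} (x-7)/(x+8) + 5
Evaluate the dominant behaviour as x → -∞; each term tends to a finite value or vanishes.
Limit = 6.

Final answer: 6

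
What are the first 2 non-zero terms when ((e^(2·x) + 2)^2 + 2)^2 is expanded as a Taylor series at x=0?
264·x + 121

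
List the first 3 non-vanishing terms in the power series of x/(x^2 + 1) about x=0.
x^5 - x^3 + x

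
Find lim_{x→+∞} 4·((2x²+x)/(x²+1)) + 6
Evaluate the dominant behaviour as x → +∞; each term tends to a finite value or vanishes.
Limit = 14.

Final answer: 14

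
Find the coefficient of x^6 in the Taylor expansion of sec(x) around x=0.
Expand to order 6: sec(x) = 61·x^6/720 + 5·x^4/24 + x^2/2 + 1 + O(x^7).
The coefficient of x^6 is 61/720.

Final answer: 61/720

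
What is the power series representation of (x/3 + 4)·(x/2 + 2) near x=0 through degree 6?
x^2/6 + 8·x/3 + 8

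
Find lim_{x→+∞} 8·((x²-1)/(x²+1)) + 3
Evaluate the dominant behaviour as x → +∞; each term tends to a finite value or vanishes.
Limit = 11.

Final answer: 11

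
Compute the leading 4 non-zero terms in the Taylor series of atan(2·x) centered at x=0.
-128·x^7/7 + 32·x^5/5 - 8·x^3/3 + 2·x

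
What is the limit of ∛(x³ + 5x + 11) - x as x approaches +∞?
This is an ∞ − ∞ indeterminate form.
Multiply by (A² + AB + B²)/(A² + AB + B²) where A = ∛(x³+5x + 11), B = x to use A³ − B³ = (A−B)(A²+AB+B²); the x³ terms cancel, leaving (5x + 11)/(A²+AB+B²) with denominator ~ 3x², so the limit is 0.
Limit = 0.

Final answer: 0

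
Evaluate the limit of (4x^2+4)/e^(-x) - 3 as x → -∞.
The quotient is an ∞/∞ indeterminate form as x → -∞.
Compare growth rates of the dominant terms (exponentials ≫ polynomials ≫ logarithms), or apply L'Hôpital's rule; the quotient → 0.
Adding the constant: 0 - 3 = -3. Limit = -3.

Final answer: -3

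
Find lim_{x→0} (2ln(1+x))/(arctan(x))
Both numerator and denominator → 0 as x → 0; this is a 0/0 indeterminate form.
Expand each to leading order near x = 0: numerator ~ 2·x, denominator ~ x.
The limit of the ratio is 2.

Final answer: 2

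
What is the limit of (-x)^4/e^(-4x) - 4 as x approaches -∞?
The quotient is an ∞/∞ indeterminate form as x → -∞.
Compare growth rates of the dominant terms (exponentials ≫ polynomials ≫ logarithms), or apply L'Hôpital's rule; the quotient → 0.
Adding the constant: 0 - 4 = -4. Limit = -4.

Final answer: -4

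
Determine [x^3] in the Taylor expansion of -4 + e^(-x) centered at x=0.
Expand to order 3: -4 + e^(-x) = -x^3/6 + x^2/2 - x - 3 + O(x^4).
The coefficient of x^3 is -1/6.

Final answer: -1/6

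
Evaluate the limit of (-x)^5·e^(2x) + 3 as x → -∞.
The product is a 0·∞ indeterminate form at x → -∞.
Rewrite the product as (-x)^5 / e^(-2x) (an ∞/∞ form) and apply L'Hôpital, or use the standard hierarchy e^(2|x|) ≫ |(-x)^5| as x → -∞.
The indeterminate product → 0, so the limit = 3.

Final answer: 3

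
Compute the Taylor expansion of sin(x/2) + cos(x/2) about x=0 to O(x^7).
-x^6/46080 + x^5/3840 + x^4/384 - x^3/48 - x^2/8 + x/2 + 1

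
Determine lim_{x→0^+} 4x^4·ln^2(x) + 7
The product is a 0·∞ indeterminate form at x → 0⁺.
Rewrite the product as 4·ln^2(x) / x^(-4) and apply L'Hôpital, or use the standard hierarchy x^(-4) ≫ |ln x|^2 as x → 0⁺.
The indeterminate product → 0, so the limit = 7.

Final answer: 7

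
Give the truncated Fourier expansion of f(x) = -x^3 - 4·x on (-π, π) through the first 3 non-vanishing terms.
(4 - 2·π^2)·sin(x) + (5/2 + π^2)·sin(2·x) + (-2·π^2/3 - 20/9)·sin(3·x)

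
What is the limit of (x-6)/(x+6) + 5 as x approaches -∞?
Evaluate the dominant behaviour as x → -∞; each term tends to a finite value or vanishes.
Limit = 6.

Final answer: 6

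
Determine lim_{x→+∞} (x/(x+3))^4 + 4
As x → +∞: x/(x+3) = 1/(1 + 3/x) → 1, and the 4th power of a limit-1 base also → 1; with the additive constant, 1 + 4 = 5.
Limit = 5.

Final answer: 5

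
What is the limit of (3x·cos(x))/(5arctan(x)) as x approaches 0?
Both numerator and denominator → 0 as x → 0; this is a 0/0 indeterminate form.
Expand each to leading order near x = 0: numerator ~ 3·x, denominator ~ 5·x.
The limit of the ratio is 3/5.

Final answer: 3/5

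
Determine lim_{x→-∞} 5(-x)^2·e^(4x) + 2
The product is a 0·∞ indeterminate form at x → -∞.
Rewrite the product as 5(-x)^2 / e^(-4x) (an ∞/∞ form) and apply L'Hôpital, or use the standard hierarchy e^(4|x|) ≫ |(-x)^2| as x → -∞.
The indeterminate product → 0, so the limit = 2.

Final answer: 2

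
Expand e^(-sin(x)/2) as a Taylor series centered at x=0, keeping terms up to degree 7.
-179·x^7/92160 + 59·x^6/15360 + 23·x^5/3840 - 5·x^4/128 + x^3/16 + x^2/8 - x/2 + 1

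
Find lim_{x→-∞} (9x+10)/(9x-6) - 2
Evaluate the dominant behaviour as x → -∞; each term tends to a finite value or vanishes.
Limit = -1.

Final answer: -1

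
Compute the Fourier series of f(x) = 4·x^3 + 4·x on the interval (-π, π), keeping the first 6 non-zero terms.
(-40 + 8·π^2)·sin(x) + (2 - 4·π^2)·sin(2·x) + (8/9 + 8·π^2/3)·sin(3·x) + (-2·π^2 - 5/4)·sin(4·x) + (152/125 + 8·π^2/5)·sin(5·x) + (-4·π^2/3 - 10/9)·sin(6·x)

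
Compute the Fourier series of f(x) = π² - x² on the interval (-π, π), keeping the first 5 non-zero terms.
4·cos(x) - cos(2·x) + 4·cos(3·x)/9 - cos(4·x)/4 + 2·π^2/3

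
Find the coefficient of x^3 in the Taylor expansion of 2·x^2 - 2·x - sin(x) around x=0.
Expand to order 3: 2·x^2 - 2·x - sin(x) = x^3/6 + 2·x^2 - 3·x + O(x^4).
The coefficient of x^3 is 1/6.

Final answer: 1/6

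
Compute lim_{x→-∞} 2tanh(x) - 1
Evaluate the dominant behaviour as x → -∞; each term tends to a finite value or vanishes.
Limit = -3.

Final answer: -3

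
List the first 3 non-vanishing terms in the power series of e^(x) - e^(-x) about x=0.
x^5/60 + x^3/3 + 2·x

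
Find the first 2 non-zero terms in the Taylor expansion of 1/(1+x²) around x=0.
1 - x^2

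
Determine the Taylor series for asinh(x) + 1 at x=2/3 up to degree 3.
asinh(2/3) + 1 + 3·√(13)·(x - 2/3)/13 - 9·√(13)·(x - 2/3)^2/169 - 9·√(13)·(x - 2/3)^3/4394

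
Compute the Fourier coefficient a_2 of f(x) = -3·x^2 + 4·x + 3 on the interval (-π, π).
a_2 = (1/π) ∫_{-π}^{π} f(x)·cos(2x) dx.
Evaluate the integral (use parity and integration by parts as needed): a_2 = -3.

Final answer: -3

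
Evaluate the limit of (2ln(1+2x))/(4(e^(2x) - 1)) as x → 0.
Both numerator and denominator → 0 as x → 0; this is a 0/0 indeterminate form.
Expand each to leading order near x = 0: numerator ~ 4·x, denominator ~ 8·x.
The limit of the ratio is 1/2.

Final answer: 1/2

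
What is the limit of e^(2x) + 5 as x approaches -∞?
Evaluate the dominant behaviour as x → -∞; each term tends to a finite value or vanishes.
Limit = 5.

Final answer: 5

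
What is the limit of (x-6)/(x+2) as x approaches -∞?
Evaluate the dominant behaviour as x → -∞; each term tends to a finite value or vanishes.
Limit = 1.

Final answer: 1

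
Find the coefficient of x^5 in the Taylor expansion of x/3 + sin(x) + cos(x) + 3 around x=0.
Expand to order 5: x/3 + sin(x) + cos(x) + 3 = x^5/120 + x^4/24 - x^3/6 - x^2/2 + 4·x/3 + 4 + O(x^6).
The coefficient of x^5 is 1/120.

Final answer: 1/120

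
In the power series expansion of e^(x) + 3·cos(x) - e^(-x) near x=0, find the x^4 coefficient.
Expand to order 4: e^(x) + 3·cos(x) - e^(-x) = x^4/8 + x^3/3 - 3·x^2/2 + 2·x + 3 + O(x^5).
The coefficient of x^4 is 1/8.

Final answer: 1/8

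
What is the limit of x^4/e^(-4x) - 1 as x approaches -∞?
The quotient is an ∞/∞ indeterminate form as x → -∞.
Compare growth rates of the dominant terms (exponentials ≫ polynomials ≫ logarithms), or apply L'Hôpital's rule; the quotient → 0.
Adding the constant: 0 - 1 = -1. Limit = -1.

Final answer: -1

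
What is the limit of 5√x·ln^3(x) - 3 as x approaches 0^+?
The product is a 0·∞ indeterminate form at x → 0⁺.
Rewrite the product as 5·ln^3(x) / x^(-1/2) and apply L'Hôpital, or use the standard hierarchy x^(-1/2) ≫ |ln x|^3 as x → 0⁺.
The indeterminate product → 0, so the limit = -3.

Final answer: -3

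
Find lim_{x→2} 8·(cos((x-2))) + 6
Direct substitution at x = 2 gives 14.

Final answer: 14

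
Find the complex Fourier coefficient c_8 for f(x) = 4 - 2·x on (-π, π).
Compute the real Fourier coefficients first: a_8 = 0, b_8 = 1/2.
Then c_8 = (a_8 − i·b_8)/2 = -i/4.

Final answer: -i/4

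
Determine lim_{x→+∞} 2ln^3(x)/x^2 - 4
The quotient is an ∞/∞ indeterminate form as x → +∞.
The polynomial denominator x^2 dominates the logarithmic numerator (any positive power of x ≫ ln^3(x) as x → ∞), so the quotient → 0.
Adding the constant: 0 - 4 = -4. Limit = -4.

Final answer: -4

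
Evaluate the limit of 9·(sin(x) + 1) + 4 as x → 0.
Direct substitution at x = 0 gives 13.

Final answer: 13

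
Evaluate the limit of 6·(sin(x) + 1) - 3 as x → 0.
Direct substitution at x = 0 gives 3.

Final answer: 3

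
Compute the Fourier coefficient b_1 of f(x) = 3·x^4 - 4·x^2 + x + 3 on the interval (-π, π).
b_1 = (1/π) ∫_{-π}^{π} f(x)·sin(1x) dx.
Evaluate the integral (use parity and integration by parts as needed): b_1 = 2.

Final answer: 2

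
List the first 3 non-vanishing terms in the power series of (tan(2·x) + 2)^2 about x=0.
4·x^2 + 8·x + 4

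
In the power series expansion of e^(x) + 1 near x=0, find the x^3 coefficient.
Expand to order 3: e^(x) + 1 = x^3/6 + x^2/2 + x + 2 + O(x^4).
The coefficient of x^3 is 1/6.

Final answer: 1/6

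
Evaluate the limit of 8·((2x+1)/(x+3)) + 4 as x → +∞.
Evaluate the dominant behaviour as x → +∞; each term tends to a finite value or vanishes.
Limit = 20.

Final answer: 20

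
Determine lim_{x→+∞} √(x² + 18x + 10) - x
This is an ∞ − ∞ indeterminate form.
Multiply and divide by the conjugate √(x²+18x + 10) + x; the x² terms cancel, leaving (18x + 10)/(√(x²+18x + 10)+x) → 18/2 = 9.
Limit = 9.

Final answer: 9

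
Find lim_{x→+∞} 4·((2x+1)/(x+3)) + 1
Evaluate the dominant behaviour as x → +∞; each term tends to a finite value or vanishes.
Limit = 9.

Final answer: 9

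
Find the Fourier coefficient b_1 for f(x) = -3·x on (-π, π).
b_1 = (1/π) ∫_{-π}^{π} f(x)·sin(1x) dx.
Evaluate the integral (use parity and integration by parts as needed): b_1 = -6.

Final answer: -6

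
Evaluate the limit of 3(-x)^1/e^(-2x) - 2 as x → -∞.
The quotient is an ∞/∞ indeterminate form as x → -∞.
Compare growth rates of the dominant terms (exponentials ≫ polynomials ≫ logarithms), or apply L'Hôpital's rule; the quotient → 0.
Adding the constant: 0 - 2 = -2. Limit = -2.

Final answer: -2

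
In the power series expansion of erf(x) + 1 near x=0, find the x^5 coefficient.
Expand to order 5: erf(x) + 1 = x^5/(5·√(π)) - 2·x^3/(3·√(π)) + 2·x/√(π) + 1 + O(x^6).
The coefficient of x^5 is 1/(5·√(π)).

Final answer: 1/(5·√(π))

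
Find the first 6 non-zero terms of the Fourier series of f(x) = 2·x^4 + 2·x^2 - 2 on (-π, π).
(88 - 16·π^2)·cos(x) + (-4 + 4·π^2)·cos(2·x) + (8/27 - 16·π^2/9)·cos(3·x) + (1/8 + π^2)·cos(4·x) + (-16·π^2/25 - 104/625)·cos(5·x) - 2 + 2·π^2/3 + 2·π^4/5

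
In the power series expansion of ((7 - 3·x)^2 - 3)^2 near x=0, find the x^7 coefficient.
Expand to order 7: ((7 - 3·x)^2 - 3)^2 = 81·x^4 - 756·x^3 + 2592·x^2 - 3864·x + 2116 + O(x^8).
The coefficient of x^7 is 0.

Final answer: 0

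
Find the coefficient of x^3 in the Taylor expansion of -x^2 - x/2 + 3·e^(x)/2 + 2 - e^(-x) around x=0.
Expand to order 3: -x^2 - x/2 + 3·e^(x)/2 + 2 - e^(-x) = 5·x^3/12 - 3·x^2/4 + 2·x + 5/2 + O(x^4).
The coefficient of x^3 is 5/12.

Final answer: 5/12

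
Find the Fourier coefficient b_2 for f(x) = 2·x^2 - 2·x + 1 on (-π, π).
b_2 = (1/π) ∫_{-π}^{π} f(x)·sin(2x) dx.
Evaluate the integral (use parity and integration by parts as needed): b_2 = 2.

Final answer: 2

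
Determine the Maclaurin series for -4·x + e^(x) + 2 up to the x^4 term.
x^4/24 + x^3/6 + x^2/2 - 3·x + 3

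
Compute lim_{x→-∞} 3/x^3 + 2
Evaluate the dominant behaviour as x → -∞; each term tends to a finite value or vanishes.
Limit = 2.

Final answer: 2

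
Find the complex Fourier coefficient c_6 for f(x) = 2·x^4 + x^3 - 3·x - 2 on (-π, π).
Compute the real Fourier coefficients first: a_6 = -2/27 + 4·π^2/9, b_6 = 19/18 - π^2/3.
Then c_6 = (a_6 − i·b_6)/2 = -1/27 + 2·π^2/9 - 19·i/36 + i·π^2/6.

Final answer: -1/27 + 2·π^2/9 - 19·i/36 + i·π^2/6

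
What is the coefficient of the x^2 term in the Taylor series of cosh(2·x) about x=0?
Expand to order 2: cosh(2·x) = 2·x^2 + 1 + O(x^3).
The coefficient of x^2 is 2.

Final answer: 2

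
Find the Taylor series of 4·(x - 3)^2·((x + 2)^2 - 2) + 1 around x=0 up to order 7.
4·x^4 - 8·x^3 - 52·x^2 + 96·x + 73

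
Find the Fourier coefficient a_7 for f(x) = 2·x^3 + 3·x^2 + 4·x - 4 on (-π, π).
a_7 = (1/π) ∫_{-π}^{π} f(x)·cos(7x) dx.
Evaluate the integral (use parity and integration by parts as needed): a_7 = -12/49.

Final answer: -12/49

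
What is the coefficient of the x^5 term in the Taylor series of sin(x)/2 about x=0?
Expand to order 5: sin(x)/2 = x^5/240 - x^3/12 + x/2 + O(x^6).
The coefficient of x^5 is 1/240.

Final answer: 1/240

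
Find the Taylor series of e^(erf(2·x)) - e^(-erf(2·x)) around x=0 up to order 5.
x^5·(-256/(3·π^(3/2)) + 256/(15·π^(5/2)) + 64/(5·√(π))) + x^3·(-32/(3·√(π)) + 64/(3·π^(3/2))) + 8·x/√(π)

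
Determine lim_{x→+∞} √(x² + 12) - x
This is an ∞ − ∞ indeterminate form.
Multiply and divide by the conjugate √(x²+12) + x; the x² terms cancel, leaving 12/(√(x²+12)+x) → 0.
Limit = 0.

Final answer: 0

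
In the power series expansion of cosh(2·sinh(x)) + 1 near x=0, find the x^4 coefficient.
Expand to order 4: cosh(2·sinh(x)) + 1 = 4·x^4/3 + 2·x^2 + 2 + O(x^5).
The coefficient of x^4 is 4/3.

Final answer: 4/3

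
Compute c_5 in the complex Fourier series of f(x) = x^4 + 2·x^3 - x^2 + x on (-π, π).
Compute the real Fourier coefficients first: a_5 = 148/625 - 8·π^2/25, b_5 = 26/125 + 4·π^2/5.
Then c_5 = (a_5 − i·b_5)/2 = -4·π^2/25 + 74/625 - 2·i·π^2/5 - 13·i/125.

Final answer: -4·π^2/25 + 74/625 - 2·i·π^2/5 - 13·i/125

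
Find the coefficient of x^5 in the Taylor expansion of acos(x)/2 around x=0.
Expand to order 5: acos(x)/2 = -3·x^5/80 - x^3/12 - x/2 + π/4 + O(x^6).
The coefficient of x^5 is -3/80.

Final answer: -3/80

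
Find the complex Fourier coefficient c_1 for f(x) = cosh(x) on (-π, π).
Compute the real Fourier coefficients first: a_1 = -sinh(π)/π, b_1 = 0.
Then c_1 = (a_1 − i·b_1)/2 = -sinh(π)/(2·π).

Final answer: -sinh(π)/(2·π)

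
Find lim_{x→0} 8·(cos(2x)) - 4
Direct substitution at x = 0 gives 4.

Final answer: 4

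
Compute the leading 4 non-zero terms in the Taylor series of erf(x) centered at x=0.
-x^7/(21·√(π)) + x^5/(5·√(π)) - 2·x^3/(3·√(π)) + 2·x/√(π)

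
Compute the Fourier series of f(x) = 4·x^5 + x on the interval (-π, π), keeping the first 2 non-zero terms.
(-160·π^2 + 8·π^4 + 962)·sin(x) + (-4·π^4 - 31 + 20·π^2)·sin(2·x)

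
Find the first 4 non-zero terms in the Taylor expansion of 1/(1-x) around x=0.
x^3 + x^2 + x + 1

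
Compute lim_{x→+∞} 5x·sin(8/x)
As x → +∞: let u = 8/x → 0⁺; then 5·x·sin(8/x) = 5·8·sin(u)/u → 5·8·1 = 40.
Limit = 40.

Final answer: 40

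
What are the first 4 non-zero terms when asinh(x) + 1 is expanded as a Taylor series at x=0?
3·x^5/40 - x^3/6 + x + 1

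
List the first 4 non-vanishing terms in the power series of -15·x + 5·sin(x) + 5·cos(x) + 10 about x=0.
-5·x^3/6 - 5·x^2/2 - 10·x + 15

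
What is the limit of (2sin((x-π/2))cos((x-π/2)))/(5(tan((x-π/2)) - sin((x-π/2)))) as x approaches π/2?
Both numerator and denominator → 0 as x → π/2; this is a 0/0 indeterminate form.
Expand each to leading order near x = π/2: numerator ~ 2·(x - π/2), denominator ~ 5·(x - π/2)^3/2.
The limit of the ratio is ∞.

Final answer: ∞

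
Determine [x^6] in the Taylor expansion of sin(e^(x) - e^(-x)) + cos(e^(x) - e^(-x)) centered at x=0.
Expand to order 6: sin(e^(x) - e^(-x)) + cos(e^(x) - e^(-x)) = 4·x^6/15 - 23·x^5/60 - x^3 - 2·x^2 + 2·x + 1 + O(x^7).
The coefficient of x^6 is 4/15.

Final answer: 4/15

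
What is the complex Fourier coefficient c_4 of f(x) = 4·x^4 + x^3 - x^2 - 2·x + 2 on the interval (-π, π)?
Compute the real Fourier coefficients first: a_4 = -1 + 2·π^2, b_4 = 19/16 - π^2/2.
Then c_4 = (a_4 − i·b_4)/2 = -1/2 + π^2 - 19·i/32 + i·π^2/4.

Final answer: -1/2 + π^2 - 19·i/32 + i·π^2/4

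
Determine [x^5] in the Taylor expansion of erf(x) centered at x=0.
Expand to order 5: erf(x) = x^5/(5·√(π)) - 2·x^3/(3·√(π)) + 2·x/√(π) + O(x^6).
The coefficient of x^5 is 1/(5·√(π)).

Final answer: 1/(5·√(π))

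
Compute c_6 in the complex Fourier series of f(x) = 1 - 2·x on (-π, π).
Compute the real Fourier coefficients first: a_6 = 0, b_6 = 2/3.
Then c_6 = (a_6 − i·b_6)/2 = -i/3.

Final answer: -i/3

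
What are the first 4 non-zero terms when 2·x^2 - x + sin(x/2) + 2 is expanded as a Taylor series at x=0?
-x^3/48 + 2·x^2 - x/2 + 2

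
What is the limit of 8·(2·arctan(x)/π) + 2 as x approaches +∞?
Evaluate the dominant behaviour as x → +∞; each term tends to a finite value or vanishes.
Limit = 10.

Final answer: 10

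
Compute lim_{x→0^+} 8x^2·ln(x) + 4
The product is a 0·∞ indeterminate form at x → 0⁺.
Rewrite the product as 8·ln(x) / x^(-2) and apply L'Hôpital, or use the standard hierarchy x^(-2) ≫ |ln x| as x → 0⁺.
The indeterminate product → 0, so the limit = 4.

Final answer: 4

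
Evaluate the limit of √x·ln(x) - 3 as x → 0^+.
The product is a 0·∞ indeterminate form at x → 0⁺.
Rewrite the product as ln(x) / x^(-1/2) and apply L'Hôpital, or use the standard hierarchy x^(-1/2) ≫ |ln x| as x → 0⁺.
The indeterminate product → 0, so the limit = -3.

Final answer: -3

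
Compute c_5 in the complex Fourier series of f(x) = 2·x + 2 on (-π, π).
Compute the real Fourier coefficients first: a_5 = 0, b_5 = 4/5.
Then c_5 = (a_5 − i·b_5)/2 = -2·i/5.

Final answer: -2·i/5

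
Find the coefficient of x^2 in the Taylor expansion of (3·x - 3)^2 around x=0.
Expand to order 2: (3·x - 3)^2 = 9·x^2 - 18·x + 9 + O(x^3).
The coefficient of x^2 is 9.

Final answer: 9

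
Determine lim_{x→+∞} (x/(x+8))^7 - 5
As x → +∞: x/(x+8) = 1/(1 + 8/x) → 1, and the 7th power of a limit-1 base also → 1; with the additive constant, 1 - 5 = -4.
Limit = -4.

Final answer: -4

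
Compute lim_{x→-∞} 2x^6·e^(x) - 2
The product is a 0·∞ indeterminate form at x → -∞.
Rewrite the product as 2x^6 / e^(-x) (an ∞/∞ form) and apply L'Hôpital, or use the standard hierarchy e^(|x|) ≫ |x^6| as x → -∞.
The indeterminate product → 0, so the limit = -2.

Final answer: -2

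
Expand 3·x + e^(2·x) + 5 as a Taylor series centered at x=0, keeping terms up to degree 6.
4·x^6/45 + 4·x^5/15 + 2·x^4/3 + 4·x^3/3 + 2·x^2 + 5·x + 6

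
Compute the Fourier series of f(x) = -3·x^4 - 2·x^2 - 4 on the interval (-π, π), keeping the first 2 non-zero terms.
(-136 + 24·π^2)·cos(x) - 3·π^4/5 - 2·π^2/3 - 4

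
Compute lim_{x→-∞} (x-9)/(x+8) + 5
Evaluate the dominant behaviour as x → -∞; each term tends to a finite value or vanishes.
Limit = 6.

Final answer: 6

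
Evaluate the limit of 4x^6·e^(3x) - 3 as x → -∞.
The product is a 0·∞ indeterminate form at x → -∞.
Rewrite the product as 4x^6 / e^(-3x) (an ∞/∞ form) and apply L'Hôpital, or use the standard hierarchy e^(3|x|) ≫ |x^6| as x → -∞.
The indeterminate product → 0, so the limit = -3.

Final answer: -3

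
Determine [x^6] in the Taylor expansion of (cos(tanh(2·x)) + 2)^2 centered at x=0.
Expand to order 6: (cos(tanh(2·x)) + 2)^2 = -592·x^6/5 + 40·x^4 - 12·x^2 + 9 + O(x^7).
The coefficient of x^6 is -592/5.

Final answer: -592/5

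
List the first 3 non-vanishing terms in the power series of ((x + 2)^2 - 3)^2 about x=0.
18·x^2 + 8·x + 1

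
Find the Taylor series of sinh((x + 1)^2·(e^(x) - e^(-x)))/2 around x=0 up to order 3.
11·x^3/6 + 2·x^2 + x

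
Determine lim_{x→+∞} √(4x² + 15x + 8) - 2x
As x → +∞: multiply by the conjugate to get (15x+8)/(√(4x²+15x+8)+2x); the denominator ~ 4x, so the limit is 15/4.
Limit = 15/4.

Final answer: 15/4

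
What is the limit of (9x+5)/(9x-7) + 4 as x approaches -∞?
Evaluate the dominant behaviour as x → -∞; each term tends to a finite value or vanishes.
Limit = 5.

Final answer: 5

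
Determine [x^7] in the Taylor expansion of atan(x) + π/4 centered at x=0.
Expand to order 7: atan(x) + π/4 = -x^7/7 + x^5/5 - x^3/3 + x + π/4 + O(x^8).
The coefficient of x^7 is -1/7.

Final answer: -1/7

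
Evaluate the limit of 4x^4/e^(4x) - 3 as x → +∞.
The quotient is an ∞/∞ indeterminate form as x → +∞.
The exponential denominator e^(4x) dominates the polynomial numerator (e^x ≫ x^4 as x → ∞), so the quotient → 0.
Adding the constant: 0 - 3 = -3. Limit = -3.

Final answer: -3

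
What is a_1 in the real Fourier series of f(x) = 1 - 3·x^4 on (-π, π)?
a_1 = (1/π) ∫_{-π}^{π} f(x)·cos(1x) dx.
Evaluate the integral (use parity and integration by parts as needed): a_1 = -144 + 24·π^2.

Final answer: -144 + 24·π^2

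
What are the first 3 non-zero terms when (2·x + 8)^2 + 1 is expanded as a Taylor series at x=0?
4·x^2 + 32·x + 65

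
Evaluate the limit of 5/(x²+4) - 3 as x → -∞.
Evaluate the dominant behaviour as x → -∞; each term tends to a finite value or vanishes.
Limit = -3.

Final answer: -3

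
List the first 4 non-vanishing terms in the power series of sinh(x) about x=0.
x^7/5040 + x^5/120 + x^3/6 + x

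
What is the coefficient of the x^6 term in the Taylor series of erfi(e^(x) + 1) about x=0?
Expand to order 6: erfi(e^(x) + 1) = 16909·x^6·e^(4)/(360·√(π)) + 617·x^5·e^(4)/(20·√(π)) + 75·x^4·e^(4)/(4·√(π)) + 31·x^3·e^(4)/(3·√(π)) + 5·x^2·e^(4)/√(π) + 2·x·e^(4)/√(π) + erfi(2) + O(x^7).
The coefficient of x^6 is 16909·e^(4)/(360·√(π)).

Final answer: 16909·e^(4)/(360·√(π))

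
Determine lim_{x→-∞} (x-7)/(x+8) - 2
Evaluate the dominant behaviour as x → -∞; each term tends to a finite value or vanishes.
Limit = -1.

Final answer: -1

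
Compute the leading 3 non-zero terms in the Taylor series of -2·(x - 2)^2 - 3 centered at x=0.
-2·x^2 + 8·x - 11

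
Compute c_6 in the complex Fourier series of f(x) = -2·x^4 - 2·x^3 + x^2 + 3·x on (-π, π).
Compute the real Fourier coefficients first: a_6 = 5/27 - 4·π^2/9, b_6 = -10/9 + 2·π^2/3.
Then c_6 = (a_6 − i·b_6)/2 = -2·π^2/9 + 5/54 - i·π^2/3 + 5·i/9.

Final answer: -2·π^2/9 + 5/54 - i·π^2/3 + 5·i/9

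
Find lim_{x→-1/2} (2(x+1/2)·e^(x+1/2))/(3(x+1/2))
Both numerator and denominator → 0 as x → -1/2; this is a 0/0 indeterminate form.
Expand each to leading order near x = -1/2: numerator ~ 2·(x + 1/2), denominator ~ 3·(x + 1/2).
The limit of the ratio is 2/3.

Final answer: 2/3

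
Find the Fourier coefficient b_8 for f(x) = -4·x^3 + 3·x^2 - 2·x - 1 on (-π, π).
b_8 = (1/π) ∫_{-π}^{π} f(x)·sin(8x) dx.
Evaluate the integral (use parity and integration by parts as needed): b_8 = 13/32 + π^2.

Final answer: 13/32 + π^2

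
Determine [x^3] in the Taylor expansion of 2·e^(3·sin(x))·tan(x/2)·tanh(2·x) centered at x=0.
Expand to order 3: 2·e^(3·sin(x))·tan(x/2)·tanh(2·x) = 6·x^3 + 2·x^2 + O(x^4).
The coefficient of x^3 is 6.

Final answer: 6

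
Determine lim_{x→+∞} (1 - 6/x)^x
As x → +∞: this is the defining limit (1 - 6/x)^x → e^(-6).
Limit = e^(-6).

Final answer: e^(-6)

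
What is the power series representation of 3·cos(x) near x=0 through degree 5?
x^4/8 - 3·x^2/2 + 3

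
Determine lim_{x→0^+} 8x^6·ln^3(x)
This is a 0·∞ indeterminate form at x → 0⁺.
Rewrite the product as 8·ln^3(x) / x^(-6) and apply L'Hôpital, or use the standard hierarchy x^(-6) ≫ |ln x|^3 as x → 0⁺.
The indeterminate product → 0, so the limit = 0.

Final answer: 0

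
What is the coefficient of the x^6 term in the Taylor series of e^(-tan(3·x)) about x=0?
Expand to order 6: e^(-tan(3·x)) = 14337·x^6/80 - 2997·x^5/40 + 243·x^4/8 - 27·x^3/2 + 9·x^2/2 - 3·x + 1 + O(x^7).
The coefficient of x^6 is 14337/80.

Final answer: 14337/80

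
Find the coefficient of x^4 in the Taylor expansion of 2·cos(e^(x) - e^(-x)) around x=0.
Expand to order 4: 2·cos(e^(x) - e^(-x)) = 2 - 4·x^2 + O(x^5).
The coefficient of x^4 is 0.

Final answer: 0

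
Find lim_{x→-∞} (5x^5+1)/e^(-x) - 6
The quotient is an ∞/∞ indeterminate form as x → -∞.
Compare growth rates of the dominant terms (exponentials ≫ polynomials ≫ logarithms), or apply L'Hôpital's rule; the quotient → 0.
Adding the constant: 0 - 6 = -6. Limit = -6.

Final answer: -6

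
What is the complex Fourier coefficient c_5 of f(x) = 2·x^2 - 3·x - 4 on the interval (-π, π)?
Compute the real Fourier coefficients first: a_5 = -8/25, b_5 = -6/5.
Then c_5 = (a_5 − i·b_5)/2 = -4/25 + 3·i/5.

Final answer: -4/25 + 3·i/5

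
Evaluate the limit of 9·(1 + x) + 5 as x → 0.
Direct substitution at x = 0 gives 14.

Final answer: 14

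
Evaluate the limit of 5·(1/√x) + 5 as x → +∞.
Evaluate the dominant behaviour as x → +∞; each term tends to a finite value or vanishes.
Limit = 5.

Final answer: 5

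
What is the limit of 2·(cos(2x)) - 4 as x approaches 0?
Direct substitution at x = 0 gives -2.

Final answer: -2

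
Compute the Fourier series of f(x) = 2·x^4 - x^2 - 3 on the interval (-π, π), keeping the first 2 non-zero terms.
(100 - 16·π^2)·cos(x) - π^2/3 - 3 + 2·π^4/5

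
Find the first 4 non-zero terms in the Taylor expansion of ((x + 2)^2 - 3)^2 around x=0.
8·x^3 + 18·x^2 + 8·x + 1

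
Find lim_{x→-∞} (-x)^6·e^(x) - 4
The product is a 0·∞ indeterminate form at x → -∞.
Rewrite the product as (-x)^6 / e^(-x) (an ∞/∞ form) and apply L'Hôpital, or use the standard hierarchy e^(|x|) ≫ |(-x)^6| as x → -∞.
The indeterminate product → 0, so the limit = -4.

Final answer: -4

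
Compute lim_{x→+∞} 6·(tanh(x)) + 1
Evaluate the dominant behaviour as x → +∞; each term tends to a finite value or vanishes.
Limit = 7.

Final answer: 7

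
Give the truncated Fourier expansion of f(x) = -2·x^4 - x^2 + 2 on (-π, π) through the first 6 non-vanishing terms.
(-92 + 16·π^2)·cos(x) + (5 - 4·π^2)·cos(2·x) + (-20/27 + 16·π^2/9)·cos(3·x) + (1/8 - π^2)·cos(4·x) + (4/625 + 16·π^2/25)·cos(5·x) - 2·π^4/5 - π^2/3 + 2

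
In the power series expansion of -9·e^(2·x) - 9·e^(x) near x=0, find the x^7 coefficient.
Expand to order 7: -9·e^(2·x) - 9·e^(x) = -129·x^7/560 - 13·x^6/16 - 99·x^5/40 - 51·x^4/8 - 27·x^3/2 - 45·x^2/2 - 27·x - 18 + O(x^8).
The coefficient of x^7 is -129/560.

Final answer: -129/560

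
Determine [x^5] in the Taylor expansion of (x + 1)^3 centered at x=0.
Expand to order 5: (x + 1)^3 = x^3 + 3·x^2 + 3·x + 1 + O(x^6).
The coefficient of x^5 is 0.

Final answer: 0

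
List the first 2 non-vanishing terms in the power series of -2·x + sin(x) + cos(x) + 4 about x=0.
5 - x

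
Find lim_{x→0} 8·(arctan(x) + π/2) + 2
Direct substitution at x = 0 gives 2 + 4·π.

Final answer: 2 + 4·π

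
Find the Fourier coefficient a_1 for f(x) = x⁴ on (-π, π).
a_1 = (1/π) ∫_{-π}^{π} f(x)·cos(1x) dx.
Evaluate the integral (use parity and integration by parts as needed): a_1 = 48 - 8·π^2.

Final answer: 48 - 8·π^2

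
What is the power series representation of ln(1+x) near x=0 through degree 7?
x^7/7 - x^6/6 + x^5/5 - x^4/4 + x^3/3 - x^2/2 + x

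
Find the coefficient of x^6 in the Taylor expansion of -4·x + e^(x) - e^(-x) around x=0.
Expand to order 6: -4·x + e^(x) - e^(-x) = x^5/60 + x^3/3 - 2·x + O(x^7).
The coefficient of x^6 is 0.

Final answer: 0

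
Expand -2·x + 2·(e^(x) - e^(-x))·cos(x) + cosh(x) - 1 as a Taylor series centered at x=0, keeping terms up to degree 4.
x^4/24 - 4·x^3/3 + x^2/2 + 2·x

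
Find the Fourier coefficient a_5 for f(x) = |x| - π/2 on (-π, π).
a_5 = (1/π) ∫_{-π}^{π} f(x)·cos(5x) dx.
Evaluate the integral (use parity and integration by parts as needed): a_5 = -4/(25·π).

Final answer: -4/(25·π)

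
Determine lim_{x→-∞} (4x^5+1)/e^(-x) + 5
The quotient is an ∞/∞ indeterminate form as x → -∞.
Compare growth rates of the dominant terms (exponentials ≫ polynomials ≫ logarithms), or apply L'Hôpital's rule; the quotient → 0.
Adding the constant: 0 + 5 = 5. Limit = 5.

Final answer: 5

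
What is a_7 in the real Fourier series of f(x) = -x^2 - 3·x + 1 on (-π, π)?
a_7 = (1/π) ∫_{-π}^{π} f(x)·cos(7x) dx.
Evaluate the integral (use parity and integration by parts as needed): a_7 = 4/49.

Final answer: 4/49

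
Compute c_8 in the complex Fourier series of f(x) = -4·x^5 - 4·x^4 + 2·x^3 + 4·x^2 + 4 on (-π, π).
Compute the real Fourier coefficients first: a_8 = 19/64 - π^2/2, b_8 = -13·π^2/16 + 39/512 + π^4.
Then c_8 = (a_8 − i·b_8)/2 = -π^2/4 + 19/128 - i·π^4/2 - 39·i/1024 + 13·i·π^2/32.

Final answer: -π^2/4 + 19/128 - i·π^4/2 - 39·i/1024 + 13·i·π^2/32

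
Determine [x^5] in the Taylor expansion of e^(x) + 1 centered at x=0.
Expand to order 5: e^(x) + 1 = x^5/120 + x^4/24 + x^3/6 + x^2/2 + x + 2 + O(x^6).
The coefficient of x^5 is 1/120.

Final answer: 1/120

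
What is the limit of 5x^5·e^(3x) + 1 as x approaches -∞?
The product is a 0·∞ indeterminate form at x → -∞.
Rewrite the product as 5x^5 / e^(-3x) (an ∞/∞ form) and apply L'Hôpital, or use the standard hierarchy e^(3|x|) ≫ |x^5| as x → -∞.
The indeterminate product → 0, so the limit = 1.

Final answer: 1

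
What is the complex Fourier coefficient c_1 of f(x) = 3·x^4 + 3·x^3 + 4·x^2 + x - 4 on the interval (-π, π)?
Compute the real Fourier coefficients first: a_1 = 128 - 24·π^2, b_1 = -34 + 6·π^2.
Then c_1 = (a_1 − i·b_1)/2 = -12·π^2 + 64 - 3·i·π^2 + 17·i.

Final answer: -12·π^2 + 64 - 3·i·π^2 + 17·i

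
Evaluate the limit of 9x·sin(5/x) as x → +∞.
As x → +∞: let u = 5/x → 0⁺; then 9·x·sin(5/x) = 9·5·sin(u)/u → 9·5·1 = 45.
Limit = 45.

Final answer: 45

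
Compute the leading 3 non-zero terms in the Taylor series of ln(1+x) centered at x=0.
x^3/3 - x^2/2 + x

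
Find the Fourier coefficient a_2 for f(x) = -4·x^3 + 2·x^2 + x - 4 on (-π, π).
a_2 = (1/π) ∫_{-π}^{π} f(x)·cos(2x) dx.
Evaluate the integral (use parity and integration by parts as needed): a_2 = 2.

Final answer: 2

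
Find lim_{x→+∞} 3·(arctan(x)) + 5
Evaluate the dominant behaviour as x → +∞; each term tends to a finite value or vanishes.
Limit = 3·π/2 + 5.

Final answer: 3·π/2 + 5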